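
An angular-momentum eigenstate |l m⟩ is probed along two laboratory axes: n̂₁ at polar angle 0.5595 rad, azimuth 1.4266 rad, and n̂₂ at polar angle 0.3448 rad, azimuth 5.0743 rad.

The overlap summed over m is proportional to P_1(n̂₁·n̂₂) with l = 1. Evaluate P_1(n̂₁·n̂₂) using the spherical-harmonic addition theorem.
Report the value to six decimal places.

0.640726

Summing Y*_{l m}(θ₁,φ₁)·Y_{l m}(θ₂,φ₂) over m ∈ [−1, 1]; prefactor 4π/(2·1+1) = 4.188790:
  m=-1: +0.026351+0.181472i × +0.041347+0.109215i = -0.018730+0.010381i  (running Σ = -0.018730+0.010381i)
  m=0: +0.414101-0.000000i × +0.459845+0.000000i = +0.190422+0.000000i  (running Σ = +0.171692+0.010381i)
  m=1: -0.026351+0.181472i × -0.041347+0.109215i = -0.018730-0.010381i  (running Σ = +0.152962+0.000000i)
Σ over m = +0.152962+0.000000i; ×(4π/3) → +0.640726+0.000000i. Real part: 0.640726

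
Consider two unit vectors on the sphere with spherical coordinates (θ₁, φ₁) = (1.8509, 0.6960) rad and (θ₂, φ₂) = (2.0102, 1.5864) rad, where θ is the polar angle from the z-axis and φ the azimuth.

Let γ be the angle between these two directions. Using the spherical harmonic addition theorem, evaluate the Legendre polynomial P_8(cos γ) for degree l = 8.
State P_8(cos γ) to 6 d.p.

Term-by-term m-sum for l=8 (normalisation 4π/17 = 0.739198):
  m=-8: 0.28313 - 0.24592j × 0.23014 - 0.02888j = 0.05806 - 0.06477j  (running Σ = 0.05806 - 0.06477j)
  m=-7: -0.06858 + 0.42604j × -0.04754 - 0.43350j = 0.18795 + 0.00948j  (running Σ = 0.24600 - 0.05529j)
  m=-6: -0.02219 - 0.03732j × -0.35302 + 0.03315j = 0.00907 + 0.01244j  (running Σ = 0.25507 - 0.04285j)
  m=-5: -0.32220 - 0.11340j × -0.00467 - 0.05978j = -0.00527 + 0.01979j  (running Σ = 0.24980 - 0.02306j)
  m=-4: 0.16419 - 0.06135j × -0.35705 + 0.02231j = -0.05726 + 0.02557j  (running Σ = 0.19254 + 0.00251j)
  m=-3: 0.13148 - 0.23113j × 0.00551 + 0.11772j = 0.02794 + 0.01420j  (running Σ = 0.22048 + 0.01671j)
  m=-2: 0.03977 + 0.22005j × -0.30004 + 0.00937j = -0.01399 - 0.06565j  (running Σ = 0.20649 - 0.04894j)
  m=-1: 0.17455 + 0.14583j × 0.00284 + 0.18187j = -0.02603 + 0.03216j  (running Σ = 0.18046 - 0.01678j)
  m=0: -0.23591 + 0.00000j × -0.27583 + 0.00000j = 0.06507 + 0.00000j  (running Σ = 0.24553 - 0.01678j)
  m=1: -0.17455 + 0.14583j × -0.00284 + 0.18187j = -0.02603 - 0.03216j  (running Σ = 0.21950 - 0.04894j)
  m=2: 0.03977 - 0.22005j × -0.30004 - 0.00937j = -0.01399 + 0.06565j  (running Σ = 0.20551 + 0.01671j)
  m=3: -0.13148 - 0.23113j × -0.00551 + 0.11772j = 0.02794 - 0.01420j  (running Σ = 0.23345 + 0.00251j)
  m=4: 0.16419 + 0.06135j × -0.35705 - 0.02231j = -0.05726 - 0.02557j  (running Σ = 0.17619 - 0.02306j)
  m=5: 0.32220 - 0.11340j × 0.00467 - 0.05978j = -0.00527 - 0.01979j  (running Σ = 0.17092 - 0.04285j)
  m=6: -0.02219 + 0.03732j × -0.35302 - 0.03315j = 0.00907 - 0.01244j  (running Σ = 0.17999 - 0.05529j)
  m=7: 0.06858 + 0.42604j × 0.04754 - 0.43350j = 0.18795 - 0.00948j  (running Σ = 0.36793 - 0.06477j)
  m=8: 0.28313 + 0.24592j × 0.23014 + 0.02888j = 0.05806 + 0.06477j  (running Σ = 0.42599 + 0.00000j)
Total Σ_m = 0.42599 + 0.00000j. Multiply by 0.739198: 0.31489 + 0.00000j. P_8(cos γ) = 0.314890

0.314890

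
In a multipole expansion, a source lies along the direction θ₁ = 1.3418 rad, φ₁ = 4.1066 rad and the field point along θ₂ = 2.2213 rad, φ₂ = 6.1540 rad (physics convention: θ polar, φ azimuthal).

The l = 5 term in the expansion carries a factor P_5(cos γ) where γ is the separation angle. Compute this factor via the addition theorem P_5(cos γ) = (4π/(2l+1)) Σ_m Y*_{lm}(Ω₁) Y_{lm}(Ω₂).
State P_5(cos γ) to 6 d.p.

-0.105237

Summing Y*_{l m}(θ₁,φ₁)·Y_{l m}(θ₂,φ₂) over m ∈ [−5, 5]; prefactor 4π/(2·5+1) = 1.142397:
  m=-5: Y*=(-0.045709, 0.404055)  Y=(0.118277, 0.089157)  product (-0.041431, 0.043715)
  m=-4: Y*=(-0.225640, -0.197278)  Y=(-0.309902, -0.176100)  product (0.035186, 0.100872)
  m=-3: Y*=(-0.166173, 0.041825)  Y=(0.371332, 0.151578)  product (-0.068045, -0.009657)
  m=-2: Y*=(0.108445, -0.288792)  Y=(-0.062967, -0.016641)  product (-0.011634, 0.016380)
  m=-1: Y*=(-0.059385, -0.085733)  Y=(-0.331077, -0.043010)  product (0.015974, 0.030938)
  m=+0: Y*=(0.306898, -0.000000)  Y=(0.155693, 0.000000)  product (0.047782, 0.000000)
  m=+1: Y*=(0.059385, -0.085733)  Y=(0.331077, -0.043010)  product (0.015974, -0.030938)
  m=+2: Y*=(0.108445, 0.288792)  Y=(-0.062967, 0.016641)  product (-0.011634, -0.016380)
  m=+3: Y*=(0.166173, 0.041825)  Y=(-0.371332, 0.151578)  product (-0.068045, 0.009657)
  m=+4: Y*=(-0.225640, 0.197278)  Y=(-0.309902, 0.176100)  product (0.035186, -0.100872)
  m=+5: Y*=(0.045709, 0.404055)  Y=(-0.118277, 0.089157)  product (-0.041431, -0.043715)
Σ over m = (-0.092120, 0.000000); ×(4π/11) → (-0.105237, 0.000000). Real part: -0.105237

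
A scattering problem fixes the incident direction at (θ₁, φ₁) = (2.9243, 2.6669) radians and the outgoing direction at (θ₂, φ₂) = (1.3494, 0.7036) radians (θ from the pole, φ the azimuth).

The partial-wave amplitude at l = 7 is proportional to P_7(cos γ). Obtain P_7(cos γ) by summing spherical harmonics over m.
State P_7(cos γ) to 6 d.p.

Summing Y*_{l m}(θ₁,φ₁)·Y_{l m}(θ₂,φ₂) over m ∈ [−7, 7]; prefactor 4π/(2·7+1) = 0.837758:
  m=-7: 0.00001 - 0.00000j × 0.08884 + 0.41112j = 0.00000 + 0.00000j  (running Σ = 0.00000 + 0.00000j)
  m=-6: 0.00018 + 0.00005j × -0.16696 + 0.31242j = -0.00005 + 0.00005j  (running Σ = -0.00004 + 0.00005j)
  m=-5: 0.00140 + 0.00135j × 0.11253 - 0.04448j = 0.00022 + 0.00009j  (running Σ = 0.00017 + 0.00014j)
  m=-4: 0.00469 + 0.01377j × 0.32806 + 0.11134j = 0.00000 + 0.00504j  (running Σ = 0.00018 + 0.00518j)
  m=-3: -0.01136 + 0.07686j × -0.00792 - 0.01321j = 0.00111 - 0.00046j  (running Σ = 0.00128 + 0.00472j)
  m=-2: -0.16589 + 0.23168j × 0.05341 - 0.32355j = 0.06610 + 0.06605j  (running Σ = 0.06738 + 0.07077j)
  m=-1: -0.55837 + 0.28694j × 0.01933 - 0.01640j = -0.00609 + 0.01471j  (running Σ = 0.06129 + 0.08548j)
  m=0: -0.48015 + 0.00000j × -0.32049 + 0.00000j = 0.15388 + 0.00000j  (running Σ = 0.21518 + 0.08548j)
  m=1: 0.55837 + 0.28694j × -0.01933 - 0.01640j = -0.00609 - 0.01471j  (running Σ = 0.20909 + 0.07077j)
  m=2: -0.16589 - 0.23168j × 0.05341 + 0.32355j = 0.06610 - 0.06605j  (running Σ = 0.27519 + 0.00472j)
  m=3: 0.01136 + 0.07686j × 0.00792 - 0.01321j = 0.00111 + 0.00046j  (running Σ = 0.27629 + 0.00518j)
  m=4: 0.00469 - 0.01377j × 0.32806 - 0.11134j = 0.00000 - 0.00504j  (running Σ = 0.27630 + 0.00014j)
  m=5: -0.00140 + 0.00135j × -0.11253 - 0.04448j = 0.00022 - 0.00009j  (running Σ = 0.27651 + 0.00005j)
  m=6: 0.00018 - 0.00005j × -0.16696 - 0.31242j = -0.00005 - 0.00005j  (running Σ = 0.27647 + 0.00000j)
  m=7: -0.00001 - 0.00000j × -0.08884 + 0.41112j = 0.00000 - 0.00000j  (running Σ = 0.27647 + 0.00000j)
Accumulated sum 0.27647 + 0.00000j; after 4π/(2l+1) scaling, 0.23162 + 0.00000j ⇒ P_7 = 0.231616

0.231616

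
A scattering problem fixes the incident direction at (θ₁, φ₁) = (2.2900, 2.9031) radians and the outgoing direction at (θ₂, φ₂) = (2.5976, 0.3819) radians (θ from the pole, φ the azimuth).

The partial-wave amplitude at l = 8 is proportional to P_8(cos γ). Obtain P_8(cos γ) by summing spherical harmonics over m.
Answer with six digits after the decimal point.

Term-by-term m-sum for l=8 (normalisation 4π/17 = 0.739198):
  [-8]  conj(Y_{8,-8})(Ω₁) = (-0.017498, -0.049920) ; Y_{8,-8}(Ω₂) = (-0.002644, -0.000229) ; Δ = (0.000035, 0.000136)
  [-7]  conj(Y_{8,-7})(Ω₁) = (-0.018249, -0.184381) ; Y_{8,-7}(Ω₂) = (0.015659, 0.007921) ; Δ = (0.001175, -0.003032)
  [-6]  conj(Y_{8,-6})(Ω₁) = (0.052419, -0.372400) ; Y_{8,-6}(Ω₂) = (-0.047651, -0.054264) ; Δ = (-0.022706, 0.014901)
  [-5]  conj(Y_{8,-5})(Ω₁) = (0.167389, -0.421125) ; Y_{8,-5}(Ω₂) = (0.068526, 0.194521) ; Δ = (0.093388, 0.003703)
  [-4]  conj(Y_{8,-4})(Ω₁) = (0.122814, -0.173190) ; Y_{8,-4}(Ω₂) = (0.017616, -0.407548) ; Δ = (-0.068420, -0.053103)
  [-3]  conj(Y_{8,-3})(Ω₁) = (-0.173499, 0.150788) ; Y_{8,-3}(Ω₂) = (-0.208071, 0.459624) ; Δ = (-0.033206, -0.111119)
  [-2]  conj(Y_{8,-2})(Ω₁) = (-0.311907, 0.161189) ; Y_{8,-2}(Ω₂) = (0.164004, -0.157069) ; Δ = (-0.025836, 0.075426)
  [-1]  conj(Y_{8,-1})(Ω₁) = (0.074061, -0.018006) ; Y_{8,-1}(Ω₂) = (0.288049, -0.115685) ; Δ = (0.019250, -0.013754)
  [+0]  conj(Y_{8,0})(Ω₁) = (0.361915, -0.000000) ; Y_{8,0}(Ω₂) = (-0.344869, 0.000000) ; Δ = (-0.124813, 0.000000)
  [+1]  conj(Y_{8,1})(Ω₁) = (-0.074061, -0.018006) ; Y_{8,1}(Ω₂) = (-0.288049, -0.115685) ; Δ = (0.019250, 0.013754)
  [+2]  conj(Y_{8,2})(Ω₁) = (-0.311907, -0.161189) ; Y_{8,2}(Ω₂) = (0.164004, 0.157069) ; Δ = (-0.025836, -0.075426)
  [+3]  conj(Y_{8,3})(Ω₁) = (0.173499, 0.150788) ; Y_{8,3}(Ω₂) = (0.208071, 0.459624) ; Δ = (-0.033206, 0.111119)
  [+4]  conj(Y_{8,4})(Ω₁) = (0.122814, 0.173190) ; Y_{8,4}(Ω₂) = (0.017616, 0.407548) ; Δ = (-0.068420, 0.053103)
  [+5]  conj(Y_{8,5})(Ω₁) = (-0.167389, -0.421125) ; Y_{8,5}(Ω₂) = (-0.068526, 0.194521) ; Δ = (0.093388, -0.003703)
  [+6]  conj(Y_{8,6})(Ω₁) = (0.052419, 0.372400) ; Y_{8,6}(Ω₂) = (-0.047651, 0.054264) ; Δ = (-0.022706, -0.014901)
  [+7]  conj(Y_{8,7})(Ω₁) = (0.018249, -0.184381) ; Y_{8,7}(Ω₂) = (-0.015659, 0.007921) ; Δ = (0.001175, 0.003032)
  [+8]  conj(Y_{8,8})(Ω₁) = (-0.017498, 0.049920) ; Y_{8,8}(Ω₂) = (-0.002644, 0.000229) ; Δ = (0.000035, -0.000136)
Total Σ_m = (-0.197452, 0.000000). Multiply by 0.739198: (-0.145956, 0.000000). P_8(cos γ) = -0.145956

-0.145956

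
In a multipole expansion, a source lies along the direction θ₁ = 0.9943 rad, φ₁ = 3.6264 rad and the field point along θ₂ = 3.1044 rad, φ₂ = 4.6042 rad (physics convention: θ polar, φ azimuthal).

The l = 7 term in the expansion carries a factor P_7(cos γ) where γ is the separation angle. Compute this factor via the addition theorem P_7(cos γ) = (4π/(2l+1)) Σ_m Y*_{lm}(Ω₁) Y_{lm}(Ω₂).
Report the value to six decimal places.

Expand P_7 via completeness: Σ_{m} conj(Y_{7,m}) at Ω₁ times Y_{7,m} at Ω₂ —
  m=-7: (0.140973, 0.036306) × (0.000000, -0.000000) = (0.000000, -0.000000)  (running Σ = (0.000000, -0.000000))
  m=-6: (-0.344591, 0.081683) × (0.000000, 0.000000) = (-0.000000, -0.000000)  (running Σ = (-0.000000, -0.000000))
  m=-5: (0.327774, -0.286066) × (-0.000000, 0.000000) = (0.000000, 0.000000)  (running Σ = (0.000000, 0.000000))
  m=-4: (-0.061395, 0.159030) × (-0.000013, -0.000006) = (0.000002, -0.000002)  (running Σ = (0.000002, -0.000002))
  m=-3: (0.030171, 0.258090) × (0.000145, -0.000430) = (0.000115, 0.000024)  (running Σ = (0.000117, 0.000023))
  m=-2: (-0.171535, -0.250097) × (0.010083, 0.002217) = (-0.001175, -0.002902)  (running Σ = (-0.001058, -0.002879))
  m=-1: (-0.126263, -0.066507) × (-0.016261, 0.149711) = (0.012010, -0.017822)  (running Σ = (0.010952, -0.020701))
  m=0: (0.322603, -0.000000) × (-1.071491, 0.000000) = (-0.345666, 0.000000)  (running Σ = (-0.334714, -0.020701))
  m=1: (0.126263, -0.066507) × (0.016261, 0.149711) = (0.012010, 0.017822)  (running Σ = (-0.322704, -0.002879))
  m=2: (-0.171535, 0.250097) × (0.010083, -0.002217) = (-0.001175, 0.002902)  (running Σ = (-0.323880, 0.000023))
  m=3: (-0.030171, 0.258090) × (-0.000145, -0.000430) = (0.000115, -0.000024)  (running Σ = (-0.323764, -0.000002))
  m=4: (-0.061395, -0.159030) × (-0.000013, 0.000006) = (0.000002, 0.000002)  (running Σ = (-0.323763, 0.000000))
  m=5: (-0.327774, -0.286066) × (0.000000, 0.000000) = (0.000000, -0.000000)  (running Σ = (-0.323763, -0.000000))
  m=6: (-0.344591, -0.081683) × (0.000000, -0.000000) = (-0.000000, 0.000000)  (running Σ = (-0.323763, -0.000000))
  m=7: (-0.140973, 0.036306) × (-0.000000, -0.000000) = (0.000000, 0.000000)  (running Σ = (-0.323763, 0.000000))
Σ over m = (-0.323763, 0.000000); ×(4π/15) → (-0.271235, 0.000000). Real part: -0.271235

-0.271235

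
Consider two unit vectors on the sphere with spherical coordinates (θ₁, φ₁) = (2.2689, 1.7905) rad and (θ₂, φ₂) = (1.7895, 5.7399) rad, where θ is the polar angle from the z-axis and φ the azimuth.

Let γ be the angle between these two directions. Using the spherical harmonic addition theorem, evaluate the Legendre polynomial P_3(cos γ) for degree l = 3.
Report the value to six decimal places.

Addition theorem: P_3(cos γ) = (4π/7) Σ_m Y*_{lm}(Ω₁) Y_{lm}(Ω₂), m = −3…3:
  m=-3: 0.11487 - 0.14828j × -0.02291 + 0.38744j = 0.05482 + 0.04790j  (running Σ = 0.05482 + 0.04790j)
  m=-2: 0.34888 + 0.16399j × -0.09836 - 0.18701j = -0.00365 - 0.08137j  (running Σ = 0.05117 - 0.03347j)
  m=-1: -0.05750 + 0.25751j × -0.20649 - 0.12470j = 0.04399 - 0.04600j  (running Σ = 0.09515 - 0.07948j)
  m=0: 0.22410 + 0.00000j × 0.22384 + 0.00000j = 0.05016 + 0.00000j  (running Σ = 0.14532 - 0.07948j)
  m=1: 0.05750 + 0.25751j × 0.20649 - 0.12470j = 0.04399 + 0.04600j  (running Σ = 0.18930 - 0.03347j)
  m=2: 0.34888 - 0.16399j × -0.09836 + 0.18701j = -0.00365 + 0.08137j  (running Σ = 0.18565 + 0.04790j)
  m=3: -0.11487 - 0.14828j × 0.02291 + 0.38744j = 0.05482 - 0.04790j  (running Σ = 0.24047 - 0.00000j)
Accumulated sum 0.24047 - 0.00000j; after 4π/(2l+1) scaling, 0.43169 - 0.00000j ⇒ P_3 = 0.431693

0.431693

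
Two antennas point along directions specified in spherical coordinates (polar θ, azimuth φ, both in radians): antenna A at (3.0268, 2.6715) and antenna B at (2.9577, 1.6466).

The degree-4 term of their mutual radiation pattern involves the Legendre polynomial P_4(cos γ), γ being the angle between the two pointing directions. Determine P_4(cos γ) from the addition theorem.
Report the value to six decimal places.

0.878888

Expand P_4 via completeness: Σ_{m} conj(Y_{4,m}) at Ω₁ times Y_{4,m} at Ω₂ —
  [-4]  conj(Y_{4,-4})(Ω₁) = (-0.000023, -0.000073) ; Y_{4,-4}(Ω₂) = (0.000472, -0.000148) ; Δ = (-0.000000, -0.000000)
  [-3]  conj(Y_{4,-3})(Ω₁) = (0.000299, -0.001845) ; Y_{4,-3}(Ω₂) = (-0.001696, -0.007330) ; Δ = (-0.000014, 0.000001)
  [-2]  conj(Y_{4,-2})(Ω₁) = (0.015289, -0.020943) ; Y_{4,-2}(Ω₂) = (-0.063755, 0.009740) ; Δ = (-0.000771, 0.001484)
  [-1]  conj(Y_{4,-1})(Ω₁) = (0.187560, -0.095296) ; Y_{4,-1}(Ω₂) = (0.024256, 0.319371) ; Δ = (0.034984, 0.057590)
  [+0]  conj(Y_{4,0})(Ω₁) = (0.791407, -0.000000) ; Y_{4,0}(Ω₂) = (0.708938, 0.000000) ; Δ = (0.561058, 0.000000)
  [+1]  conj(Y_{4,1})(Ω₁) = (-0.187560, -0.095296) ; Y_{4,1}(Ω₂) = (-0.024256, 0.319371) ; Δ = (0.034984, -0.057590)
  [+2]  conj(Y_{4,2})(Ω₁) = (0.015289, 0.020943) ; Y_{4,2}(Ω₂) = (-0.063755, -0.009740) ; Δ = (-0.000771, -0.001484)
  [+3]  conj(Y_{4,3})(Ω₁) = (-0.000299, -0.001845) ; Y_{4,3}(Ω₂) = (0.001696, -0.007330) ; Δ = (-0.000014, -0.000001)
  [+4]  conj(Y_{4,4})(Ω₁) = (-0.000023, 0.000073) ; Y_{4,4}(Ω₂) = (0.000472, 0.000148) ; Δ = (-0.000000, 0.000000)
Σ over m = (0.629457, -0.000000); ×(4π/9) → (0.878888, -0.000000). Real part: 0.878888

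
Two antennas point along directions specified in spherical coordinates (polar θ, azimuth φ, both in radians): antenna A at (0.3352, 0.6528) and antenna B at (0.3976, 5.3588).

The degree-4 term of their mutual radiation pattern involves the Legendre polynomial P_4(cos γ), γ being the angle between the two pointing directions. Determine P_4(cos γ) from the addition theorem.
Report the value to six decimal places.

0.042379

Summing Y*_{l m}(θ₁,φ₁)·Y_{l m}(θ₂,φ₂) over m ∈ [−4, 4]; prefactor 4π/(2·4+1) = 1.396263:
  [-4]  conj(Y_{4,-4})(Ω₁) = -0.004470+0.002621i ; Y_{4,-4}(Ω₂) = -0.008449-0.005250i ; Δ = +0.000052+0.000001i
  [-3]  conj(Y_{4,-3})(Ω₁) = -0.015904+0.038955i ; Y_{4,-3}(Ω₂) = -0.062500+0.024129i ; Δ = +0.000054-0.002818i
  [-2]  conj(Y_{4,-2})(Ω₁) = +0.049741+0.183144i ; Y_{4,-2}(Ω₂) = -0.068133+0.238760i ; Δ = -0.047116-0.000602i
  [-1]  conj(Y_{4,-1})(Ω₁) = +0.378551+0.289452i ; Y_{4,-1}(Ω₂) = +0.300150+0.397783i ; Δ = -0.001517+0.237460i
  [+0]  conj(Y_{4,0})(Ω₁) = +0.431745-0.000000i ; Y_{4,0}(Ω₂) = +0.295099+0.000000i ; Δ = +0.127407+0.000000i
  [+1]  conj(Y_{4,1})(Ω₁) = -0.378551+0.289452i ; Y_{4,1}(Ω₂) = -0.300150+0.397783i ; Δ = -0.001517-0.237460i
  [+2]  conj(Y_{4,2})(Ω₁) = +0.049741-0.183144i ; Y_{4,2}(Ω₂) = -0.068133-0.238760i ; Δ = -0.047116+0.000602i
  [+3]  conj(Y_{4,3})(Ω₁) = +0.015904+0.038955i ; Y_{4,3}(Ω₂) = +0.062500+0.024129i ; Δ = +0.000054+0.002818i
  [+4]  conj(Y_{4,4})(Ω₁) = -0.004470-0.002621i ; Y_{4,4}(Ω₂) = -0.008449+0.005250i ; Δ = +0.000052-0.000001i
Σ over m = +0.030351+0.000000i; ×(4π/9) → +0.042379+0.000000i. Real part: 0.042379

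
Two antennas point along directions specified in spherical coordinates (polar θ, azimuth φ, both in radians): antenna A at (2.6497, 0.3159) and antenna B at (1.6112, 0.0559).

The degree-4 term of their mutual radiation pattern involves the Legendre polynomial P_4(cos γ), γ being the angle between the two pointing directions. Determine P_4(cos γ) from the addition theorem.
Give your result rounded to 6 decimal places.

-0.275828

Term-by-term m-sum for l=4 (normalisation 4π/9 = 1.396263):
  m=-4: (0.006658, 0.020988) × (0.430109, -0.097808) = (0.004917, 0.008376)  (running Σ = (0.004917, 0.008376))
  m=-3: (-0.067827, -0.094389) × (-0.049727, 0.008418) = (0.004167, 0.004123)  (running Σ = (0.009084, 0.012499))
  m=-2: (0.267270, 0.195608) × (-0.328102, 0.036835) = (-0.094897, -0.054334)  (running Σ = (-0.085813, -0.041836))
  m=-1: (-0.456501, -0.149205) × (0.056974, -0.003188) = (-0.026484, -0.007045)  (running Σ = (-0.112297, -0.048881))
  m=0: (0.086637, -0.000000) × (0.312189, 0.000000) = (0.027047, 0.000000)  (running Σ = (-0.085250, -0.048881))
  m=1: (0.456501, -0.149205) × (-0.056974, -0.003188) = (-0.026484, 0.007045)  (running Σ = (-0.111734, -0.041836))
  m=2: (0.267270, -0.195608) × (-0.328102, -0.036835) = (-0.094897, 0.054334)  (running Σ = (-0.206632, 0.012499))
  m=3: (0.067827, -0.094389) × (0.049727, 0.008418) = (0.004167, -0.004123)  (running Σ = (-0.202464, 0.008376))
  m=4: (0.006658, -0.020988) × (0.430109, 0.097808) = (0.004917, -0.008376)  (running Σ = (-0.197548, 0.000000))
Σ over m = (-0.197548, 0.000000); ×(4π/9) → (-0.275828, 0.000000). Real part: -0.275828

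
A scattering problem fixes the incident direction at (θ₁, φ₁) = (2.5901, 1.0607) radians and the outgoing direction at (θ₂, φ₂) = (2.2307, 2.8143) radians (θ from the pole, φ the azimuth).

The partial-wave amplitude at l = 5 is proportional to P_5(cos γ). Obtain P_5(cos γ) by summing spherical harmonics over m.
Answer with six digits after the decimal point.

Expand P_5 via completeness: Σ_{m} conj(Y_{5,m}) at Ω₁ times Y_{5,m} at Ω₂ —
  m=-5: Y*=(0.010214, -0.015219)  Y=(0.009375, -0.142555)  product (-0.002074, -0.001599)
  m=-4: Y*=(0.042636, 0.084021)  Y=(-0.090671, -0.338623)  product (0.024585, -0.022056)
  m=-3: Y*=(-0.274918, -0.011142)  Y=(-0.225754, -0.337960)  product (0.058298, 0.095427)
  m=-2: Y*=(0.243915, -0.397298)  Y=(-0.065571, -0.050323)  product (-0.035987, 0.013777)
  m=-1: Y*=(0.155337, 0.277644)  Y=(0.310393, 0.105379)  product (0.018958, 0.102548)
  m=+0: Y*=(0.261545, -0.000000)  Y=(0.172729, 0.000000)  product (0.045176, 0.000000)
  m=+1: Y*=(-0.155337, 0.277644)  Y=(-0.310393, 0.105379)  product (0.018958, -0.102548)
  m=+2: Y*=(0.243915, 0.397298)  Y=(-0.065571, 0.050323)  product (-0.035987, -0.013777)
  m=+3: Y*=(0.274918, -0.011142)  Y=(0.225754, -0.337960)  product (0.058298, -0.095427)
  m=+4: Y*=(0.042636, -0.084021)  Y=(-0.090671, 0.338623)  product (0.024585, 0.022056)
  m=+5: Y*=(-0.010214, -0.015219)  Y=(-0.009375, -0.142555)  product (-0.002074, 0.001599)
Σ over m = (0.172738, 0.000000); ×(4π/11) → (0.197335, 0.000000). Real part: 0.197335

0.197335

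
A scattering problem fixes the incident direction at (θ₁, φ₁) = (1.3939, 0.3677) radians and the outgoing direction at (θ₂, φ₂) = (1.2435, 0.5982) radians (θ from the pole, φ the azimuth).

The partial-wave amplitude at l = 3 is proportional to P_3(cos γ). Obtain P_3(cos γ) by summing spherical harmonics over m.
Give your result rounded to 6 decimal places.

Addition theorem: P_3(cos γ) = (4π/7) Σ_m Y*_{lm}(Ω₁) Y_{lm}(Ω₂), m = −3…3:
  term(m=-3) = 0.10860 - 0.08991j   from Y*(Ω₁)=0.17943 + 0.35525j, Y(Ω₂)=-0.07862 - 0.34541j
  term(m=-2) = 0.04598 - 0.02284j   from Y*(Ω₁)=0.12924 + 0.11692j, Y(Ω₂)=0.10774 - 0.27419j
  term(m=-1) = 0.03871 - 0.00908j   from Y*(Ω₁)=-0.25090 - 0.09665j, Y(Ω₂)=-0.12220 + 0.08328j
  term(m=+0) = 0.05566 + 0.00000j   from Y*(Ω₁)=-0.18684 + 0.00000j, Y(Ω₂)=-0.29791 + 0.00000j
  term(m=+1) = 0.03871 + 0.00908j   from Y*(Ω₁)=0.25090 - 0.09665j, Y(Ω₂)=0.12220 + 0.08328j
  term(m=+2) = 0.04598 + 0.02284j   from Y*(Ω₁)=0.12924 - 0.11692j, Y(Ω₂)=0.10774 + 0.27419j
  term(m=+3) = 0.10860 + 0.08991j   from Y*(Ω₁)=-0.17943 + 0.35525j, Y(Ω₂)=0.07862 - 0.34541j
Σ over m = 0.44225 + 0.00000j; ×(4π/7) → 0.79392 + 0.00000j. Real part: 0.793922

0.793922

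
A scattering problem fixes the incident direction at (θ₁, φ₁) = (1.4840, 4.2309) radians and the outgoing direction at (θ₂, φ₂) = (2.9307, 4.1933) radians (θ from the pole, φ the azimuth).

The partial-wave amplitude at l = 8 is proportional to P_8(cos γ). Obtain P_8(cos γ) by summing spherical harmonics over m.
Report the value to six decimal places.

Expand P_8 via completeness: Σ_{m} conj(Y_{8,m}) at Ω₁ times Y_{8,m} at Ω₂ —
  [-8]  conj(Y_{8,-8})(Ω₁) = (-0.379160, 0.326109) ; Y_{8,-8}(Ω₂) = (-0.000001, -0.000002) ; Δ = (0.000001, 0.000000)
  [-7]  conj(Y_{8,-7})(Ω₁) = (-0.039485, -0.169531) ; Y_{8,-7}(Ω₂) = (0.000017, -0.000031) ; Δ = (-0.000006, -0.000002)
  [-6]  conj(Y_{8,-6})(Ω₁) = (-0.316147, -0.081622) ; Y_{8,-6}(Ω₂) = (0.000422, -0.000011) ; Δ = (-0.000134, -0.000031)
  [-5]  conj(Y_{8,-5})(Ω₁) = (0.133805, -0.148274) ; Y_{8,-5}(Ω₂) = (0.001883, 0.003098) ; Δ = (0.000711, 0.000135)
  [-4]  conj(Y_{8,-4})(Ω₁) = (-0.093661, -0.252534) ; Y_{8,-4}(Ω₂) = (-0.011189, 0.020214) ; Δ = (0.006153, 0.000932)
  [-3]  conj(Y_{8,-3})(Ω₁) = (0.208462, 0.026476) ; Y_{8,-3}(Ω₂) = (-0.108081, 0.001462) ; Δ = (-0.022569, -0.002557)
  [-2]  conj(Y_{8,-2})(Ω₁) = (0.138946, -0.199727) ; Y_{8,-2}(Ω₂) = (-0.178172, -0.302274) ; Δ = (-0.085129, -0.006414)
  [-1]  conj(Y_{8,-1})(Ω₁) = (0.099180, 0.189817) ; Y_{8,-1}(Ω₂) = (0.336671, -0.589253) ; Δ = (0.145241, 0.005464)
  [+0]  conj(Y_{8,0})(Ω₁) = (0.235509, -0.000000) ; Y_{8,0}(Ω₂) = (0.401240, 0.000000) ; Δ = (0.094495, 0.000000)
  [+1]  conj(Y_{8,1})(Ω₁) = (-0.099180, 0.189817) ; Y_{8,1}(Ω₂) = (-0.336671, -0.589253) ; Δ = (0.145241, -0.005464)
  [+2]  conj(Y_{8,2})(Ω₁) = (0.138946, 0.199727) ; Y_{8,2}(Ω₂) = (-0.178172, 0.302274) ; Δ = (-0.085129, 0.006414)
  [+3]  conj(Y_{8,3})(Ω₁) = (-0.208462, 0.026476) ; Y_{8,3}(Ω₂) = (0.108081, 0.001462) ; Δ = (-0.022569, 0.002557)
  [+4]  conj(Y_{8,4})(Ω₁) = (-0.093661, 0.252534) ; Y_{8,4}(Ω₂) = (-0.011189, -0.020214) ; Δ = (0.006153, -0.000932)
  [+5]  conj(Y_{8,5})(Ω₁) = (-0.133805, -0.148274) ; Y_{8,5}(Ω₂) = (-0.001883, 0.003098) ; Δ = (0.000711, -0.000135)
  [+6]  conj(Y_{8,6})(Ω₁) = (-0.316147, 0.081622) ; Y_{8,6}(Ω₂) = (0.000422, 0.000011) ; Δ = (-0.000134, 0.000031)
  [+7]  conj(Y_{8,7})(Ω₁) = (0.039485, -0.169531) ; Y_{8,7}(Ω₂) = (-0.000017, -0.000031) ; Δ = (-0.000006, 0.000002)
  [+8]  conj(Y_{8,8})(Ω₁) = (-0.379160, -0.326109) ; Y_{8,8}(Ω₂) = (-0.000001, 0.000002) ; Δ = (0.000001, -0.000000)
Σ over m = (0.183031, 0.000000); ×(4π/17) → (0.135296, 0.000000). Real part: 0.135296

0.135296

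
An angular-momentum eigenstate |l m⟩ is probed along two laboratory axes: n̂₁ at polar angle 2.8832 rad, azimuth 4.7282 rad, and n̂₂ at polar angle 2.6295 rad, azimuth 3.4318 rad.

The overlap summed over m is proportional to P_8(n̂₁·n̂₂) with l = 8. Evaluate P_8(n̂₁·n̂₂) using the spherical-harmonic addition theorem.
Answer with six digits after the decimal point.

Term-by-term m-sum for l=8 (normalisation 4π/17 = 0.739198):
  term(m=-8) = -0.00000 - 0.00000j   from Y*(Ω₁)=0.00001 + 0.00000j, Y(Ω₂)=-0.00117 - 0.00125j
  term(m=-7) = -0.00000 + 0.00000j   from Y*(Ω₁)=0.00002 - 0.00014j, Y(Ω₂)=-0.00542 - 0.01092j
  term(m=-6) = 0.00001 + 0.00007j   from Y*(Ω₁)=-0.00136 - 0.00013j, Y(Ω₂)=-0.00919 - 0.05339j
  term(m=-5) = 0.00156 + 0.00031j   from Y*(Ω₁)=-0.00075 + 0.00941j, Y(Ω₂)=0.02009 - 0.16696j
  term(m=-4) = 0.00806 - 0.01574j   from Y*(Ω₁)=0.04820 + 0.00305j, Y(Ω₂)=0.14595 - 0.33584j
  term(m=-3) = -0.06812 - 0.06316j   from Y*(Ω₁)=0.00853 - 0.17973j, Y(Ω₂)=0.33265 - 0.39480j
  term(m=-2) = -0.12827 + 0.07843j   from Y*(Ω₁)=-0.45653 - 0.01444j, Y(Ω₂)=0.27526 - 0.18050j
  term(m=-1) = -0.03907 - 0.13880j   from Y*(Ω₁)=-0.01030 + 0.65142j, Y(Ω₂)=-0.21207 + 0.06333j
  term(m=+0) = -0.05452 + 0.00000j   from Y*(Ω₁)=0.13064 + 0.00000j, Y(Ω₂)=-0.41736 + 0.00000j
  term(m=+1) = -0.03907 + 0.13880j   from Y*(Ω₁)=0.01030 + 0.65142j, Y(Ω₂)=0.21207 + 0.06333j
  term(m=+2) = -0.12827 - 0.07843j   from Y*(Ω₁)=-0.45653 + 0.01444j, Y(Ω₂)=0.27526 + 0.18050j
  term(m=+3) = -0.06812 + 0.06316j   from Y*(Ω₁)=-0.00853 - 0.17973j, Y(Ω₂)=-0.33265 - 0.39480j
  term(m=+4) = 0.00806 + 0.01574j   from Y*(Ω₁)=0.04820 - 0.00305j, Y(Ω₂)=0.14595 + 0.33584j
  term(m=+5) = 0.00156 - 0.00031j   from Y*(Ω₁)=0.00075 + 0.00941j, Y(Ω₂)=-0.02009 - 0.16696j
  term(m=+6) = 0.00001 - 0.00007j   from Y*(Ω₁)=-0.00136 + 0.00013j, Y(Ω₂)=-0.00919 + 0.05339j
  term(m=+7) = -0.00000 - 0.00000j   from Y*(Ω₁)=-0.00002 - 0.00014j, Y(Ω₂)=0.00542 - 0.01092j
  term(m=+8) = -0.00000 + 0.00000j   from Y*(Ω₁)=0.00001 - 0.00000j, Y(Ω₂)=-0.00117 + 0.00125j
Σ over m = -0.50620 - 0.00000j; ×(4π/17) → -0.37418 - 0.00000j. Real part: -0.374185

-0.374185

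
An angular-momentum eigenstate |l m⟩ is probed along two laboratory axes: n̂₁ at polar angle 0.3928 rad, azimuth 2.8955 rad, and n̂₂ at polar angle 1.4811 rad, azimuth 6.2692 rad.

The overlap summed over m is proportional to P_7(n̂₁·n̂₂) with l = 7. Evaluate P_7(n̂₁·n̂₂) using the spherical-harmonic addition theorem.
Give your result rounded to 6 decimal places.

0.240772

Summing Y*_{l m}(θ₁,φ₁)·Y_{l m}(θ₂,φ₂) over m ∈ [−7, 7]; prefactor 4π/(2·7+1) = 0.837758:
  m=-7: 0.00009 + 0.00060j × 0.48381 + 0.04752j = 0.00002 + 0.00029j  (running Σ = 0.00002 + 0.00029j)
  m=-6: 0.00051 - 0.00541j × 0.16302 + 0.01371j = 0.00016 - 0.00088j  (running Σ = 0.00017 - 0.00058j)
  m=-5: -0.01016 + 0.02869j × -0.32131 - 0.02251j = 0.00391 - 0.00899j  (running Σ = 0.00408 - 0.00957j)
  m=-4: 0.06520 - 0.09814j × -0.18702 - 0.01047j = -0.01322 + 0.01767j  (running Σ = -0.00914 + 0.00810j)
  m=-3: -0.23330 + 0.21228j × 0.27080 + 0.01137j = -0.06559 + 0.05483j  (running Σ = -0.07473 + 0.06293j)
  m=-2: 0.47189 - 0.25302j × 0.19632 + 0.00549j = 0.09403 - 0.04708j  (running Σ = 0.01930 + 0.01585j)
  m=-1: -0.38788 + 0.09743j × -0.25116 - 0.00351j = 0.09776 - 0.02311j  (running Σ = 0.11707 - 0.00726j)
  m=0: -0.26783 + 0.00000j × -0.19889 + 0.00000j = 0.05327 + 0.00000j  (running Σ = 0.17033 - 0.00726j)
  m=1: 0.38788 + 0.09743j × 0.25116 - 0.00351j = 0.09776 + 0.02311j  (running Σ = 0.26810 + 0.01585j)
  m=2: 0.47189 + 0.25302j × 0.19632 - 0.00549j = 0.09403 + 0.04708j  (running Σ = 0.36213 + 0.06293j)
  m=3: 0.23330 + 0.21228j × -0.27080 + 0.01137j = -0.06559 - 0.05483j  (running Σ = 0.29654 + 0.00810j)
  m=4: 0.06520 + 0.09814j × -0.18702 + 0.01047j = -0.01322 - 0.01767j  (running Σ = 0.28332 - 0.00957j)
  m=5: 0.01016 + 0.02869j × 0.32131 - 0.02251j = 0.00391 + 0.00899j  (running Σ = 0.28723 - 0.00058j)
  m=6: 0.00051 + 0.00541j × 0.16302 - 0.01371j = 0.00016 + 0.00088j  (running Σ = 0.28738 + 0.00029j)
  m=7: -0.00009 + 0.00060j × -0.48381 + 0.04752j = 0.00002 - 0.00029j  (running Σ = 0.28740 - 0.00000j)
Total Σ_m = 0.28740 - 0.00000j. Multiply by 0.837758: 0.24077 - 0.00000j. P_7(cos γ) = 0.240772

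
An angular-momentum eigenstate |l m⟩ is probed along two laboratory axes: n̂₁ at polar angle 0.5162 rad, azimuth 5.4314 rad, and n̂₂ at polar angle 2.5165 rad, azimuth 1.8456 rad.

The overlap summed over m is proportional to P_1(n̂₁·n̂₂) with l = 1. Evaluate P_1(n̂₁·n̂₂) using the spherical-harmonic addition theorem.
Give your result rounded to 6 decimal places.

-0.966047

Expand P_1 via completeness: Σ_{m} conj(Y_{1,m}) at Ω₁ times Y_{1,m} at Ω₂ —
  [-1]  conj(Y_{1,-1})(Ω₁) = +0.112317-0.128316i ; Y_{1,-1}(Ω₂) = -0.054861-0.194588i ; Δ = -0.031131-0.014816i
  [+0]  conj(Y_{1,0})(Ω₁) = +0.424938-0.000000i ; Y_{1,0}(Ω₂) = -0.396212+0.000000i ; Δ = -0.168366+0.000000i
  [+1]  conj(Y_{1,1})(Ω₁) = -0.112317-0.128316i ; Y_{1,1}(Ω₂) = +0.054861-0.194588i ; Δ = -0.031131+0.014816i
Total Σ_m = -0.230627+0.000000i. Multiply by 4.188790: -0.966047+0.000000i. P_1(cos γ) = -0.966047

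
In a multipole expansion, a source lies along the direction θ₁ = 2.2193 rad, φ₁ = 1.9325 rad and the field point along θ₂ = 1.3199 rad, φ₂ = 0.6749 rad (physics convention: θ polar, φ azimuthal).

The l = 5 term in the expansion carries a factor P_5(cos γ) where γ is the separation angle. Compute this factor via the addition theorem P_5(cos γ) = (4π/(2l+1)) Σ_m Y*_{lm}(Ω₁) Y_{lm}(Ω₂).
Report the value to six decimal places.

Summing Y*_{l m}(θ₁,φ₁)·Y_{l m}(θ₂,φ₂) over m ∈ [−5, 5]; prefactor 4π/(2·5+1) = 1.142397:
  term(m=-5) = 0.05908 + 0.00028j   from Y*(Ω₁)=-0.14505 - 0.03515j, Y(Ω₂)=-0.38519 + 0.09137j
  term(m=-4) = -0.03588 + 0.10901j   from Y*(Ω₁)=-0.04423 - 0.35492j, Y(Ω₂)=-0.29002 - 0.13724j
  term(m=-3) = 0.04520 + 0.03304j   from Y*(Ω₁)=0.35363 - 0.18667j, Y(Ω₂)=0.06139 + 0.12583j
  term(m=-2) = -0.01601 + 0.01158j   from Y*(Ω₁)=0.04602 + 0.04064j, Y(Ω₂)=-0.07054 + 0.31399j
  term(m=-1) = -0.00694 - 0.02144j   from Y*(Ω₁)=0.11856 - 0.31336j, Y(Ω₂)=0.05253 - 0.04203j
  term(m=+0) = 0.04822 + 0.00000j   from Y*(Ω₁)=0.15203 + 0.00000j, Y(Ω₂)=0.31720 + 0.00000j
  term(m=+1) = -0.00694 + 0.02144j   from Y*(Ω₁)=-0.11856 - 0.31336j, Y(Ω₂)=-0.05253 - 0.04203j
  term(m=+2) = -0.01601 - 0.01158j   from Y*(Ω₁)=0.04602 - 0.04064j, Y(Ω₂)=-0.07054 - 0.31399j
  term(m=+3) = 0.04520 - 0.03304j   from Y*(Ω₁)=-0.35363 - 0.18667j, Y(Ω₂)=-0.06139 + 0.12583j
  term(m=+4) = -0.03588 - 0.10901j   from Y*(Ω₁)=-0.04423 + 0.35492j, Y(Ω₂)=-0.29002 + 0.13724j
  term(m=+5) = 0.05908 - 0.00028j   from Y*(Ω₁)=0.14505 - 0.03515j, Y(Ω₂)=0.38519 + 0.09137j
Accumulated sum 0.13912 + 0.00000j; after 4π/(2l+1) scaling, 0.15893 + 0.00000j ⇒ P_5 = 0.158927

0.158927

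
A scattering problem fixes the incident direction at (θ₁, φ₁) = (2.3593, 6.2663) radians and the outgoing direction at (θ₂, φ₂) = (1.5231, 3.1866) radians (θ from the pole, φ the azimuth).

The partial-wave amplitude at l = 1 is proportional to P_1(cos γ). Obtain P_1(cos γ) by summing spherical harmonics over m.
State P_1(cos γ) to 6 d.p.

Addition theorem: P_1(cos γ) = (4π/3) Σ_m Y*_{lm}(Ω₁) Y_{lm}(Ω₂), m = −1…1:
  m=-1: Y*=+0.243507-0.004112i  Y=-0.344752+0.015527i  product -0.083886+0.005199i
  m=+0: Y*=-0.346565-0.000000i  Y=+0.023296+0.000000i  product -0.008073-0.000000i
  m=+1: Y*=-0.243507-0.004112i  Y=+0.344752+0.015527i  product -0.083886-0.005199i
Σ over m = -0.175845+0.000000i; ×(4π/3) → -0.736576+0.000000i. Real part: -0.736576

-0.736576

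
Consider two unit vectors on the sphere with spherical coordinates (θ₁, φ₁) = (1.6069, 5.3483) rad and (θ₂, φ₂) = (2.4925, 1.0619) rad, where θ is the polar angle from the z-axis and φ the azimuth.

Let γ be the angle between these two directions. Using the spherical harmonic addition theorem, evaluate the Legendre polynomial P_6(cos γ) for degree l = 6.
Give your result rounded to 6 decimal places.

Expand P_6 via completeness: Σ_{m} conj(Y_{6,m}) at Ω₁ times Y_{6,m} at Ω₂ —
  [-6]  conj(Y_{6,-6})(Ω₁) = (0.376013, 0.300276) ; Y_{6,-6}(Ω₂) = (0.023472, -0.002076) ; Δ = (0.009449, 0.006268)
  [-5]  conj(Y_{6,-5})(Ω₁) = (0.002285, -0.060165) ; Y_{6,-5}(Ω₂) = (-0.060486, -0.088963) ; Δ = (-0.005491, 0.003436)
  [-4]  conj(Y_{6,-4})(Ω₁) = (0.289894, -0.197455) ; Y_{6,-4}(Ω₂) = (-0.127689, 0.254650) ; Δ = (0.013266, 0.099034)
  [-3]  conj(Y_{6,-3})(Ω₁) = (-0.066124, -0.023163) ; Y_{6,-3}(Ω₂) = (0.455790, -0.020117) ; Δ = (-0.030604, -0.009227)
  [-2]  conj(Y_{6,-2})(Ω₁) = (-0.093564, -0.303569) ; Y_{6,-2}(Ω₂) = (-0.179228, -0.290368) ; Δ = (-0.071377, 0.081576)
  [-1]  conj(Y_{6,-1})(Ω₁) = (-0.043786, 0.059314) ; Y_{6,-1}(Ω₂) = (0.072302, -0.129595) ; Δ = (0.004521, 0.009963)
  [+0]  conj(Y_{6,0})(Ω₁) = (-0.309183, -0.000000) ; Y_{6,0}(Ω₂) = (-0.393361, 0.000000) ; Δ = (0.121621, 0.000000)
  [+1]  conj(Y_{6,1})(Ω₁) = (0.043786, 0.059314) ; Y_{6,1}(Ω₂) = (-0.072302, -0.129595) ; Δ = (0.004521, -0.009963)
  [+2]  conj(Y_{6,2})(Ω₁) = (-0.093564, 0.303569) ; Y_{6,2}(Ω₂) = (-0.179228, 0.290368) ; Δ = (-0.071377, -0.081576)
  [+3]  conj(Y_{6,3})(Ω₁) = (0.066124, -0.023163) ; Y_{6,3}(Ω₂) = (-0.455790, -0.020117) ; Δ = (-0.030604, 0.009227)
  [+4]  conj(Y_{6,4})(Ω₁) = (0.289894, 0.197455) ; Y_{6,4}(Ω₂) = (-0.127689, -0.254650) ; Δ = (0.013266, -0.099034)
  [+5]  conj(Y_{6,5})(Ω₁) = (-0.002285, -0.060165) ; Y_{6,5}(Ω₂) = (0.060486, -0.088963) ; Δ = (-0.005491, -0.003436)
  [+6]  conj(Y_{6,6})(Ω₁) = (0.376013, -0.300276) ; Y_{6,6}(Ω₂) = (0.023472, 0.002076) ; Δ = (0.009449, -0.006268)
Accumulated sum (-0.038853, -0.000000); after 4π/(2l+1) scaling, (-0.037557, -0.000000) ⇒ P_6 = -0.037557

-0.037557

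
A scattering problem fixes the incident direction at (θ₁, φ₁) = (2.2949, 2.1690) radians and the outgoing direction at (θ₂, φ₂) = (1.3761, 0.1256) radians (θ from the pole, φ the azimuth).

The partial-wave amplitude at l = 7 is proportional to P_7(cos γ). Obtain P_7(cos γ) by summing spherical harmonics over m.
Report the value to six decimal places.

Term-by-term m-sum for l=7 (normalisation 4π/15 = 0.837758):
  m=-7: Y*=-0.05727 + 0.03317j  Y=0.27905 - 0.33701j  product -0.00480 + 0.02856j
  m=-6: Y*=-0.19742 - 0.09479j  Y=0.23542 - 0.22090j  product -0.06742 + 0.02130j
  m=-5: Y*=-0.06109 - 0.40262j  Y=-0.13857 + 0.10061j  product 0.04897 + 0.04965j
  m=-4: Y*=0.30334 - 0.28190j  Y=-0.28978 + 0.15921j  product -0.04302 + 0.12998j
  m=-3: Y*=0.07149 + 0.01627j  Y=0.07092 - 0.02806j  product 0.00553 - 0.00085j
  m=-2: Y*=-0.12194 - 0.31035j  Y=0.31279 - 0.08027j  product -0.06305 - 0.08729j
  m=-1: Y*=0.13013 - 0.19094j  Y=-0.03842 + 0.00485j  product -0.00407 + 0.00797j
  m=+0: Y*=-0.27282 + 0.00000j  Y=-0.31915 + 0.00000j  product 0.08707 + 0.00000j
  m=+1: Y*=-0.13013 - 0.19094j  Y=0.03842 + 0.00485j  product -0.00407 - 0.00797j
  m=+2: Y*=-0.12194 + 0.31035j  Y=0.31279 + 0.08027j  product -0.06305 + 0.08729j
  m=+3: Y*=-0.07149 + 0.01627j  Y=-0.07092 - 0.02806j  product 0.00553 + 0.00085j
  m=+4: Y*=0.30334 + 0.28190j  Y=-0.28978 - 0.15921j  product -0.04302 - 0.12998j
  m=+5: Y*=0.06109 - 0.40262j  Y=0.13857 + 0.10061j  product 0.04897 - 0.04965j
  m=+6: Y*=-0.19742 + 0.09479j  Y=0.23542 + 0.22090j  product -0.06742 - 0.02130j
  m=+7: Y*=0.05727 + 0.03317j  Y=-0.27905 - 0.33701j  product -0.00480 - 0.02856j
Accumulated sum -0.16866 - 0.00000j; after 4π/(2l+1) scaling, -0.14130 - 0.00000j ⇒ P_7 = -0.141298

-0.141298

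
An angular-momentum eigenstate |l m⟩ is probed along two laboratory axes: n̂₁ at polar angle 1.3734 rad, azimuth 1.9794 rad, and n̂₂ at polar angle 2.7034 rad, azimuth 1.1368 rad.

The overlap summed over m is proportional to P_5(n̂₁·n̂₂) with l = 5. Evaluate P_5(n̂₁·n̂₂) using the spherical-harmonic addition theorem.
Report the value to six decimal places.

Term-by-term m-sum for l=5 (normalisation 4π/11 = 1.142397):
  m=-5: (-0.374732, -0.191400) × (0.005271, 0.003600) = (-0.001286, -0.002358)  (running Σ = (-0.001286, -0.002358))
  m=-4: (-0.016919, 0.265589) × (0.007084, -0.042491) = (0.011165, 0.002600)  (running Σ = (0.009879, 0.000242))
  m=-3: (-0.200704, 0.072124) × (-0.162537, 0.044775) = (0.029392, -0.020709)  (running Σ = (0.039271, -0.020467))
  m=-2: (0.193450, 0.206165) × (0.260711, 0.307772) = (-0.013017, 0.113288)  (running Σ = (0.026254, 0.092821))
  m=-1: (-0.061469, 0.141971) × (0.207990, -0.448770) = (0.050927, 0.057114)  (running Σ = (0.077181, 0.149935))
  m=0: (0.284425, -0.000000) × (0.004227, 0.000000) = (0.001202, 0.000000)  (running Σ = (0.078384, 0.149935))
  m=1: (0.061469, 0.141971) × (-0.207990, -0.448770) = (0.050927, -0.057114)  (running Σ = (0.129311, 0.092821))
  m=2: (0.193450, -0.206165) × (0.260711, -0.307772) = (-0.013017, -0.113288)  (running Σ = (0.116293, -0.020467))
  m=3: (0.200704, 0.072124) × (0.162537, 0.044775) = (0.029392, 0.020709)  (running Σ = (0.145686, 0.000242))
  m=4: (-0.016919, -0.265589) × (0.007084, 0.042491) = (0.011165, -0.002600)  (running Σ = (0.156851, -0.002358))
  m=5: (0.374732, -0.191400) × (-0.005271, 0.003600) = (-0.001286, 0.002358)  (running Σ = (0.155565, 0.000000))
Total Σ_m = (0.155565, 0.000000). Multiply by 1.142397: (0.177717, 0.000000). P_5(cos γ) = 0.177717

0.177717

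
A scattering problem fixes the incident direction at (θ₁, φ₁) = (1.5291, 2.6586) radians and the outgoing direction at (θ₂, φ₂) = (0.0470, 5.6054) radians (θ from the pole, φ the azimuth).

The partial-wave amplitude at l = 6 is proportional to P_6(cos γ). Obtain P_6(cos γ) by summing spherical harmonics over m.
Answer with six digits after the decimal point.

Addition theorem: P_6(cos γ) = (4π/13) Σ_m Y*_{lm}(Ω₁) Y_{lm}(Ω₂), m = −6…6:
  [-6]  conj(Y_{6,-6})(Ω₁) = -0.46638 - 0.11593j ; Y_{6,-6}(Ω₂) = -0.00000 - 0.00000j ; Δ = 0.00000 + 0.00000j
  [-5]  conj(Y_{6,-5})(Ω₁) = 0.05191 + 0.04614j ; Y_{6,-5}(Ω₂) = -0.00000 - 0.00000j ; Δ = -0.00000 - 0.00000j
  [-4]  conj(Y_{6,-4})(Ω₁) = 0.12324 + 0.32625j ; Y_{6,-4}(Ω₂) = -0.00002 + 0.00001j ; Δ = -0.00000 - 0.00000j
  [-3]  conj(Y_{6,-3})(Ω₁) = 0.00981 - 0.08013j ; Y_{6,-3}(Ω₂) = -0.00024 + 0.00048j ; Δ = 0.00004 + 0.00002j
  [-2]  conj(Y_{6,-2})(Ω₁) = 0.17911 - 0.25912j ; Y_{6,-2}(Ω₂) = 0.00244 + 0.01116j ; Δ = 0.00333 + 0.00137j
  [-1]  conj(Y_{6,-1})(Ω₁) = -0.07519 + 0.03943j ; Y_{6,-1}(Ω₂) = 0.11929 + 0.09603j ; Δ = -0.01276 - 0.00252j
  [+0]  conj(Y_{6,0})(Ω₁) = -0.30631 + 0.00000j ; Y_{6,0}(Ω₂) = 0.99365 + 0.00000j ; Δ = -0.30436 + 0.00000j
  [+1]  conj(Y_{6,1})(Ω₁) = 0.07519 + 0.03943j ; Y_{6,1}(Ω₂) = -0.11929 + 0.09603j ; Δ = -0.01276 + 0.00252j
  [+2]  conj(Y_{6,2})(Ω₁) = 0.17911 + 0.25912j ; Y_{6,2}(Ω₂) = 0.00244 - 0.01116j ; Δ = 0.00333 - 0.00137j
  [+3]  conj(Y_{6,3})(Ω₁) = -0.00981 - 0.08013j ; Y_{6,3}(Ω₂) = 0.00024 + 0.00048j ; Δ = 0.00004 - 0.00002j
  [+4]  conj(Y_{6,4})(Ω₁) = 0.12324 - 0.32625j ; Y_{6,4}(Ω₂) = -0.00002 - 0.00001j ; Δ = -0.00000 + 0.00000j
  [+5]  conj(Y_{6,5})(Ω₁) = -0.05191 + 0.04614j ; Y_{6,5}(Ω₂) = 0.00000 - 0.00000j ; Δ = -0.00000 + 0.00000j
  [+6]  conj(Y_{6,6})(Ω₁) = -0.46638 + 0.11593j ; Y_{6,6}(Ω₂) = -0.00000 + 0.00000j ; Δ = 0.00000 - 0.00000j
Accumulated sum -0.32315 - 0.00000j; after 4π/(2l+1) scaling, -0.31237 - 0.00000j ⇒ P_6 = -0.312372

-0.312372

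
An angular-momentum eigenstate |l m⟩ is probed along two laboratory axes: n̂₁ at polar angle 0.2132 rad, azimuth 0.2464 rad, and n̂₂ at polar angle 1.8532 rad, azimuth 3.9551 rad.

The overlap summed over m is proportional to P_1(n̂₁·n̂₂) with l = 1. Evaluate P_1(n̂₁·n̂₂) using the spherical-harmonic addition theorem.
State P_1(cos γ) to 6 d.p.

-0.443752

Addition theorem: P_1(cos γ) = (4π/3) Σ_m Y*_{lm}(Ω₁) Y_{lm}(Ω₂), m = −1…1:
  m=-1: Y*=0.07089 + 0.01783j  Y=-0.22794 + 0.24113j  product -0.02046 + 0.01303j
  m=+0: Y*=0.47754 + 0.00000j  Y=-0.13616 + 0.00000j  product -0.06502 + 0.00000j
  m=+1: Y*=-0.07089 + 0.01783j  Y=0.22794 + 0.24113j  product -0.02046 - 0.01303j
Σ over m = -0.10594 + 0.00000j; ×(4π/3) → -0.44375 + 0.00000j. Real part: -0.443752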